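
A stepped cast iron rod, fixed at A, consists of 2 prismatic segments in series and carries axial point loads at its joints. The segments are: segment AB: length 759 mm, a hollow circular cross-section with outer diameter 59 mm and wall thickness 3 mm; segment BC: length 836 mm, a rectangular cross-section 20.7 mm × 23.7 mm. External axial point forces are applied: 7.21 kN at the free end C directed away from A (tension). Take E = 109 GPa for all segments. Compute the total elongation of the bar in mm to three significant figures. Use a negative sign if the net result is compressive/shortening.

0.208 mm

Internal axial forces (sectioning from the free end, tension +): N_BC = 7.21 kN, N_AB = 7.21 kN.
A_AB = 527.8 mm².
A_BC = 490.6 mm².
δ_AB = 7210·759/(527.8·109000) = 0.09512 mm
δ_BC = 7210·836/(490.6·109000) = 0.1127 mm
δ = Σδ_i = 0.2078 mm.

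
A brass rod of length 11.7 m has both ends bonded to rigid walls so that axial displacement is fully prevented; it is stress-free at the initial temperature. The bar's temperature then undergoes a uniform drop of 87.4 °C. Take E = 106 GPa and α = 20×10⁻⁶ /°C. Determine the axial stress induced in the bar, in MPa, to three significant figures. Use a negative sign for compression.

185 MPa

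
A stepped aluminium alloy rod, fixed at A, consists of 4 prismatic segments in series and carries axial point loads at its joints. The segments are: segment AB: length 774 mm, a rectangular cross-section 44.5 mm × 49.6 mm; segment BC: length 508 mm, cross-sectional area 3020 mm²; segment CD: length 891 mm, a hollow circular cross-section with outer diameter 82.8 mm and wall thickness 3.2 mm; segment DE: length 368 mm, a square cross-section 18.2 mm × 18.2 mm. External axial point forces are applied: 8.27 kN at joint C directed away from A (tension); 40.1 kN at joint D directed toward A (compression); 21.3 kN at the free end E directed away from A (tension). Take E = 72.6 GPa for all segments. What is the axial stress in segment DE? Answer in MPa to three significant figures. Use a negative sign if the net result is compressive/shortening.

64.3 MPa

Internal axial forces (sectioning from the free end, tension +): N_DE = 21.3 kN, N_CD = -18.8 kN, N_BC = -10.53 kN, N_AB = -10.53 kN.
A_DE = 331.2 mm².
σ_DE = N_DE/A_DE = 21300/331.2 = 64.3 MPa.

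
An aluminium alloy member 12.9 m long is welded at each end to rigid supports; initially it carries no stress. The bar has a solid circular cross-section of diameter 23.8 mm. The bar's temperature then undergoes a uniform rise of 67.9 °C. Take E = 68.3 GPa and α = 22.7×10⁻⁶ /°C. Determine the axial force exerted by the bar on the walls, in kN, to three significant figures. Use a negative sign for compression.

Free thermal expansion αLΔT = 22.7e-6 · 12900 · 67.9 = 19.88 mm.
The walls impose strain ε = −(19.88)/12900 = -1.5413e-03; σ = Eε = 68300 · -1.5413e-03 = -105.3 MPa.
Wall reaction R = σ·A = -105.3·444.9 = -46830 N = -46.83 kN.

-46.8 kN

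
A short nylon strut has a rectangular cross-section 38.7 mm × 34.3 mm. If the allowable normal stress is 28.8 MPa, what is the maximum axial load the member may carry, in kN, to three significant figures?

A = 1327 mm².
P_max = σ_allow · A = 28.8 · 1327 = 38230 N = 38.23 kN.

38.2 kN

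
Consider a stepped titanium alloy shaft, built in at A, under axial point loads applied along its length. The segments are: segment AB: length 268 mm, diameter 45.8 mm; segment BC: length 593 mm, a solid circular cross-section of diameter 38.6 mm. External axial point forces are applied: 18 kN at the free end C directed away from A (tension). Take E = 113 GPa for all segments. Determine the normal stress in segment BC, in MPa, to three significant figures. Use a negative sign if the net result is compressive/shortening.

15.4 MPa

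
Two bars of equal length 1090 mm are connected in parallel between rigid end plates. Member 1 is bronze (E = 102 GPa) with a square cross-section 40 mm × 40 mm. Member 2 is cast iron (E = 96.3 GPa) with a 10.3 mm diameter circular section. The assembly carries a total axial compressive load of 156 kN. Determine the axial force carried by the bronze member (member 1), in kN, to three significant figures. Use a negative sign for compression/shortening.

-149 kN

A_1 = 1600 mm².
A_2 = 83.32 mm².
Equal strain + equilibrium ⇒ each member carries load in proportion to AE: A₁E₁ = 163200000 N, A₂E₂ = 8024000 N, ΣAE = 171200000 N.
F₁ = P·A₁E₁/ΣAE = -156000·163200000/171200000 = -148700 N.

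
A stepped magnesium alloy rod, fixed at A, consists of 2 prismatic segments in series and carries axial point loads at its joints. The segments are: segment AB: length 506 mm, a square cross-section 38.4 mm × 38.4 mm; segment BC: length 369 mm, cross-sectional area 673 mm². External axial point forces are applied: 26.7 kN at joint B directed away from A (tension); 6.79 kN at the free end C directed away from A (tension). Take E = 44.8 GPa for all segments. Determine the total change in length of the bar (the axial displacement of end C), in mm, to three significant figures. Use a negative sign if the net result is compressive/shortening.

0.340 mm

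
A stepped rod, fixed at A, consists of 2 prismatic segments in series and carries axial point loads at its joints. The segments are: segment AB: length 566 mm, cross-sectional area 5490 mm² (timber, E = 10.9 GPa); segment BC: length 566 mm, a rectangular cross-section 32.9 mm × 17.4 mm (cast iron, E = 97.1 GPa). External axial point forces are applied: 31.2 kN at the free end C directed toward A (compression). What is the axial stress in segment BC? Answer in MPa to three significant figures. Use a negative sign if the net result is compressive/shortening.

Internal axial forces (sectioning from the free end, tension +): N_BC = -31.2 kN, N_AB = -31.2 kN.
A_BC = 572.5 mm².
σ_BC = N_BC/A_BC = -31200/572.5 = -54.5 MPa.

-54.5 MPa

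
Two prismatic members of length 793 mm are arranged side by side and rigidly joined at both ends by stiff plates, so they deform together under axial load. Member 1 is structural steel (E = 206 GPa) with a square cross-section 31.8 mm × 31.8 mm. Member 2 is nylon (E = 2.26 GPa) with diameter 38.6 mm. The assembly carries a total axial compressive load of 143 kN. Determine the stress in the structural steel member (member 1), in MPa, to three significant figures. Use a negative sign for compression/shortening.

A_1 = 1011 mm².
A_2 = 1170 mm².
Equal strain + equilibrium ⇒ each member carries load in proportion to AE: A₁E₁ = 208300000 N, A₂E₂ = 2645000 N, ΣAE = 211000000 N.
σ₁ = P·E₁/ΣAE = -143000·206000/211000000 = -139.6 MPa.

-140 MPa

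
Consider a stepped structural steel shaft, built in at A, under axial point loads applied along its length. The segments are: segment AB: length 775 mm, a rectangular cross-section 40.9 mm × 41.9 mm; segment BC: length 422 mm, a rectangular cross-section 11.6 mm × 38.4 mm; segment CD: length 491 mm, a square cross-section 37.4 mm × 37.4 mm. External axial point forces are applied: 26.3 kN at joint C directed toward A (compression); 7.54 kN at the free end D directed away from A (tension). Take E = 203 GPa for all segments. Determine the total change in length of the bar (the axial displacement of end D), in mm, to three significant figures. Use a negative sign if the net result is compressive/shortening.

Internal axial forces (sectioning from the free end, tension +): N_CD = 7.54 kN, N_BC = -18.76 kN, N_AB = -18.76 kN.
A_AB = 1714 mm².
A_BC = 445.4 mm².
A_CD = 1399 mm².
δ_AB = -18760·775/(1714·203000) = -0.04179 mm
δ_BC = -18760·422/(445.4·203000) = -0.08755 mm
δ_CD = 7540·491/(1399·203000) = 0.01304 mm
δ = Σδ_i = -0.1163 mm.

-0.116 mm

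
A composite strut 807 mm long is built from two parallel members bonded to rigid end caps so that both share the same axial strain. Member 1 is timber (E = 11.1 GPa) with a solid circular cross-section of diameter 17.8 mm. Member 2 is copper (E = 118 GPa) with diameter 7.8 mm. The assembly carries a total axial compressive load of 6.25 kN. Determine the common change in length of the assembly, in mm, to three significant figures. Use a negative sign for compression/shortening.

A_1 = 248.8 mm².
A_2 = 47.78 mm².
Equal strain + equilibrium ⇒ each member carries load in proportion to AE: A₁E₁ = 2762000 N, A₂E₂ = 5638000 N, ΣAE = 8401000 N.
δ = PL/ΣAE = -6250·807/8401000 = -0.6004 mm.

-0.600 mm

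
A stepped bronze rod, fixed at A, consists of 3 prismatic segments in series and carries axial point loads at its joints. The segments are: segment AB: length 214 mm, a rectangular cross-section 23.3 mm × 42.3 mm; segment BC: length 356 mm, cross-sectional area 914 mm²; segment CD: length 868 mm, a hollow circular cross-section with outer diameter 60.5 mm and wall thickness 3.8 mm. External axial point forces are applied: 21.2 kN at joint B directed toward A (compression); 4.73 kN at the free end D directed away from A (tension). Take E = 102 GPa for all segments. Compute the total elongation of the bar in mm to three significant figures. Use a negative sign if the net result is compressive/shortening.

0.0425 mm

Internal axial forces (sectioning from the free end, tension +): N_CD = 4.73 kN, N_BC = 4.73 kN, N_AB = -16.47 kN.
A_AB = 985.6 mm².
A_CD = 676.9 mm².
δ_AB = -16470·214/(985.6·102000) = -0.03506 mm
δ_BC = 4730·356/(914·102000) = 0.01806 mm
δ_CD = 4730·868/(676.9·102000) = 0.05947 mm
δ = Σδ_i = 0.04247 mm.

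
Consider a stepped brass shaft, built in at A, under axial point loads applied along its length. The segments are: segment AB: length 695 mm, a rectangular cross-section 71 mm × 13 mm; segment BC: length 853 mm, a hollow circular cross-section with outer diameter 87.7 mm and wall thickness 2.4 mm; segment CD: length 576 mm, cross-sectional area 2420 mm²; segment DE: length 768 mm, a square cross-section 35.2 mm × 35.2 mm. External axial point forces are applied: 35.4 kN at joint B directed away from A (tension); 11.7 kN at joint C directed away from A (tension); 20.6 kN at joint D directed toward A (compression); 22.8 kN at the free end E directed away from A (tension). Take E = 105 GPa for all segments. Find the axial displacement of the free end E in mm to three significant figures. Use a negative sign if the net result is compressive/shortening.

Internal axial forces (sectioning from the free end, tension +): N_DE = 22.8 kN, N_CD = 2.2 kN, N_BC = 13.9 kN, N_AB = 49.3 kN.
A_AB = 923 mm².
A_BC = 643.1 mm².
A_DE = 1239 mm².
δ_AB = 49300·695/(923·105000) = 0.3535 mm
δ_BC = 13900·853/(643.1·105000) = 0.1756 mm
δ_CD = 2200·576/(2420·105000) = 0.004987 mm
δ_DE = 22800·768/(1239·105000) = 0.1346 mm
δ = Σδ_i = 0.6687 mm.

0.669 mm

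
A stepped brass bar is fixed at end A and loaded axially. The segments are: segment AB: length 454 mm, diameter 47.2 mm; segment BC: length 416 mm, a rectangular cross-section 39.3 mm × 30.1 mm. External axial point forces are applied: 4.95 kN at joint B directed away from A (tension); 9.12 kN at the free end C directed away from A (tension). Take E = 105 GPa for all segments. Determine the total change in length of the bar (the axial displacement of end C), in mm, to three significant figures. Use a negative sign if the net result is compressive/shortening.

0.0653 mm

Internal axial forces (sectioning from the free end, tension +): N_BC = 9.12 kN, N_AB = 14.07 kN.
A_AB = 1750 mm².
A_BC = 1183 mm².
δ_AB = 14070·454/(1750·105000) = 0.03477 mm
δ_BC = 9120·416/(1183·105000) = 0.03054 mm
δ = Σδ_i = 0.06531 mm.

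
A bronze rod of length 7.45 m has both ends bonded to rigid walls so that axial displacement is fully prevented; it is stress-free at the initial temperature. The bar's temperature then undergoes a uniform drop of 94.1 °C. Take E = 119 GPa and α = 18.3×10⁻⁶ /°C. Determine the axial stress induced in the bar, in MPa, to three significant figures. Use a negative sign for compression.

Free thermal expansion αLΔT = 18.3e-6 · 7450 · -94.1 = -12.83 mm.
The walls impose strain ε = −(-12.83)/7450 = 1.7220e-03; σ = Eε = 119000 · 1.7220e-03 = 204.9 MPa.

205 MPa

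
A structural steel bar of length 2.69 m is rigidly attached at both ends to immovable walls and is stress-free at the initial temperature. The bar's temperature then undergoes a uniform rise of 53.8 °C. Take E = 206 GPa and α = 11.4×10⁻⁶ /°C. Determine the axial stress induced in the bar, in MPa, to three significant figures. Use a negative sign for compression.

-126 MPa

Free thermal expansion αLΔT = 11.4e-6 · 2690 · 53.8 = 1.65 mm.
The walls impose strain ε = −(1.65)/2690 = -6.1332e-04; σ = Eε = 206000 · -6.1332e-04 = -126.3 MPa.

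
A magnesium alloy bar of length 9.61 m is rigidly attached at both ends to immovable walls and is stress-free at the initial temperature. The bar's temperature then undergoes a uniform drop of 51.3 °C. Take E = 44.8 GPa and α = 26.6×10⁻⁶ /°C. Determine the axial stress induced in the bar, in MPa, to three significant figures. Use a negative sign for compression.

Free thermal expansion αLΔT = 26.6e-6 · 9610 · -51.3 = -13.11 mm.
The walls impose strain ε = −(-13.11)/9610 = 1.3646e-03; σ = Eε = 44800 · 1.3646e-03 = 61.13 MPa.

61.1 MPa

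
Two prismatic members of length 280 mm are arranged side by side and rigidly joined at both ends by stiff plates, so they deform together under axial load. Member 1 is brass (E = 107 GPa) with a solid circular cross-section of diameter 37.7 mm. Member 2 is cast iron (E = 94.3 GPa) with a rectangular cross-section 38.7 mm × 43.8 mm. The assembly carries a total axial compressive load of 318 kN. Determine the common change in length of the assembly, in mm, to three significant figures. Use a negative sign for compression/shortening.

A_1 = 1116 mm².
A_2 = 1695 mm².
Equal strain + equilibrium ⇒ each member carries load in proportion to AE: A₁E₁ = 119400000 N, A₂E₂ = 159800000 N, ΣAE = 279300000 N.
δ = PL/ΣAE = -318000·280/279300000 = -0.3188 mm.

-0.319 mm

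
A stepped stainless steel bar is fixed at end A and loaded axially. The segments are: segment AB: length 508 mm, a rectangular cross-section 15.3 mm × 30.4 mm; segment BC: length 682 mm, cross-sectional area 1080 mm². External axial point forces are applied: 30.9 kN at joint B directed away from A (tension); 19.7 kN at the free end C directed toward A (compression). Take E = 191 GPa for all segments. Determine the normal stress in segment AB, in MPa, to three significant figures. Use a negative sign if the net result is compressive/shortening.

Internal axial forces (sectioning from the free end, tension +): N_BC = -19.7 kN, N_AB = 11.2 kN.
A_AB = 465.1 mm².
σ_AB = N_AB/A_AB = 11200/465.1 = 24.08 MPa.

24.1 MPa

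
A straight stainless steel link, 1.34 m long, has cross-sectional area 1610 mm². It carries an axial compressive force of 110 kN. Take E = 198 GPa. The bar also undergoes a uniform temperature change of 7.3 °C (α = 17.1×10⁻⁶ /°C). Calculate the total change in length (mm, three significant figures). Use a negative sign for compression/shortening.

-0.295 mm

δ_mech = NL/(AE) = -110000·1340/(1610·198000) = -0.4624 mm.
δ_thermal = αLΔT = 17.1e-6·1340·7.3 = 0.1673 mm.
δ = δ_mech + δ_thermal = -0.2951 mm.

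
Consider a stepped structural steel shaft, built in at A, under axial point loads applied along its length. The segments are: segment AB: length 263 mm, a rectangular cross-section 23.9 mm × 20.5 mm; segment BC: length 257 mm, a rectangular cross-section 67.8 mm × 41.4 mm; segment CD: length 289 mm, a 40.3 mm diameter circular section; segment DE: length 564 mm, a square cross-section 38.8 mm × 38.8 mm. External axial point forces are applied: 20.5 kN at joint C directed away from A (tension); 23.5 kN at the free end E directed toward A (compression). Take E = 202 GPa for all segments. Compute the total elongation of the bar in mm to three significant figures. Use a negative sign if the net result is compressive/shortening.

-0.0793 mm

Internal axial forces (sectioning from the free end, tension +): N_DE = -23.5 kN, N_CD = -23.5 kN, N_BC = -3 kN, N_AB = -3 kN.
A_AB = 489.9 mm².
A_BC = 2807 mm².
A_CD = 1276 mm².
A_DE = 1505 mm².
δ_AB = -3000·263/(489.9·202000) = -0.007972 mm
δ_BC = -3000·257/(2807·202000) = -0.00136 mm
δ_CD = -23500·289/(1276·202000) = -0.02636 mm
δ_DE = -23500·564/(1505·202000) = -0.04358 mm
δ = Σδ_i = -0.07927 mm.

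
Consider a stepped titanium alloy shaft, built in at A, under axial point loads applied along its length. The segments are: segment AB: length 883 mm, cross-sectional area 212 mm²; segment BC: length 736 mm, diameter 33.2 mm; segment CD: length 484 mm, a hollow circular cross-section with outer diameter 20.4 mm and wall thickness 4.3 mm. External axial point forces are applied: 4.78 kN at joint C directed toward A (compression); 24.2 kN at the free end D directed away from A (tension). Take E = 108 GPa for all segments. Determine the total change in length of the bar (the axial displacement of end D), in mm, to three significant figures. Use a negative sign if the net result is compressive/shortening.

Internal axial forces (sectioning from the free end, tension +): N_CD = 24.2 kN, N_BC = 19.42 kN, N_AB = 19.42 kN.
A_BC = 865.7 mm².
A_CD = 217.5 mm².
δ_AB = 19420·883/(212·108000) = 0.7489 mm
δ_BC = 19420·736/(865.7·108000) = 0.1529 mm
δ_CD = 24200·484/(217.5·108000) = 0.4986 mm
δ = Σδ_i = 1.4 mm.

1.40 mm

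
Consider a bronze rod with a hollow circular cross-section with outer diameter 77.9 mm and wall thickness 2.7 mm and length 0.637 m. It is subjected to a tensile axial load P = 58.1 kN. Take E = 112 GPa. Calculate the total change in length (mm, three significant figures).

0.518 mm

A = 637.9 mm².
δ_mech = NL/(AE) = 58100·637/(637.9·112000) = 0.518 mm.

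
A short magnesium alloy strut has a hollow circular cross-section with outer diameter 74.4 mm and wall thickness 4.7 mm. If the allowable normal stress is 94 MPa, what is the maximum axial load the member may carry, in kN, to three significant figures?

96.7 kN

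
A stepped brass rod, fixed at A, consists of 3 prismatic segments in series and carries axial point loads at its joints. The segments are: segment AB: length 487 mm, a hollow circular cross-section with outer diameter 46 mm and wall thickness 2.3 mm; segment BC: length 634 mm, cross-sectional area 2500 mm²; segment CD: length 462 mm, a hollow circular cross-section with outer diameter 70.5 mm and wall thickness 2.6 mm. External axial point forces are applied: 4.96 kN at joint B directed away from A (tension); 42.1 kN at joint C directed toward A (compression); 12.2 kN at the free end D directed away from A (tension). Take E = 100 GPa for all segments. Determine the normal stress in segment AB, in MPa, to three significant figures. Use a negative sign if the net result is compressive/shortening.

Internal axial forces (sectioning from the free end, tension +): N_CD = 12.2 kN, N_BC = -29.9 kN, N_AB = -24.94 kN.
A_AB = 315.8 mm².
σ_AB = N_AB/A_AB = -24940/315.8 = -78.98 MPa.

-79.0 MPa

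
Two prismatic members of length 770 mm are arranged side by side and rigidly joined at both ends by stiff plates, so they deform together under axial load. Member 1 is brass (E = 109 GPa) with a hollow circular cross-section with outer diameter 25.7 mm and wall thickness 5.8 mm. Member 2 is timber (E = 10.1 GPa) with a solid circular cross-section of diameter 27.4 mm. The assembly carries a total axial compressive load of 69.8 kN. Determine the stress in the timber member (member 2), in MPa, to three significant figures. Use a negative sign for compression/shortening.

-15.5 MPa

A_1 = 362.6 mm².
A_2 = 589.6 mm².
Equal strain + equilibrium ⇒ each member carries load in proportion to AE: A₁E₁ = 39520000 N, A₂E₂ = 5955000 N, ΣAE = 45480000 N.
σ₂ = P·E₂/ΣAE = -69800·10100/45480000 = -15.5 MPa.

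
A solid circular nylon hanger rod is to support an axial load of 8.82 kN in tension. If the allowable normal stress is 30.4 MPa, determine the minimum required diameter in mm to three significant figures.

Required area A ≥ P/σ_allow = 8820/30.4 = 290.1 mm².
For a solid circular section, d ≥ √(4A/π) = 19.22 mm.

19.2 mm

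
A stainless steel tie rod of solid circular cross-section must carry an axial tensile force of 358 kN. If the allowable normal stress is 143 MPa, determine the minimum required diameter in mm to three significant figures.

56.5 mm

Required area A ≥ P/σ_allow = 358000/143 = 2503 mm².
For a solid circular section, d ≥ √(4A/π) = 56.46 mm.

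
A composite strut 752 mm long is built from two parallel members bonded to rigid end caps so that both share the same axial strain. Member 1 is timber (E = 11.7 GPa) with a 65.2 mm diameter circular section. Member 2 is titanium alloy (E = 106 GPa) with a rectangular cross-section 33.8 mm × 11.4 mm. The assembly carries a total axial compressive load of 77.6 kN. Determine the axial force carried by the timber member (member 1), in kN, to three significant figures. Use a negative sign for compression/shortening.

A_1 = 3339 mm².
A_2 = 385.3 mm².
Equal strain + equilibrium ⇒ each member carries load in proportion to AE: A₁E₁ = 39060000 N, A₂E₂ = 40840000 N, ΣAE = 79910000 N.
F₁ = P·A₁E₁/ΣAE = -77600·39060000/79910000 = -37940 N.

-37.9 kN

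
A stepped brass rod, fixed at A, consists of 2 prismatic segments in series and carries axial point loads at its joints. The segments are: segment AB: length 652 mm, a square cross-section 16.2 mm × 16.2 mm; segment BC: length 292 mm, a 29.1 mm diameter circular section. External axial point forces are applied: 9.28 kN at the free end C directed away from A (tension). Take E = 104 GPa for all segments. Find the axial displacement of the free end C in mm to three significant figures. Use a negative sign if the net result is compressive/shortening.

0.261 mm

Internal axial forces (sectioning from the free end, tension +): N_BC = 9.28 kN, N_AB = 9.28 kN.
A_AB = 262.4 mm².
A_BC = 665.1 mm².
δ_AB = 9280·652/(262.4·104000) = 0.2217 mm
δ_BC = 9280·292/(665.1·104000) = 0.03918 mm
δ = Σδ_i = 0.2609 mm.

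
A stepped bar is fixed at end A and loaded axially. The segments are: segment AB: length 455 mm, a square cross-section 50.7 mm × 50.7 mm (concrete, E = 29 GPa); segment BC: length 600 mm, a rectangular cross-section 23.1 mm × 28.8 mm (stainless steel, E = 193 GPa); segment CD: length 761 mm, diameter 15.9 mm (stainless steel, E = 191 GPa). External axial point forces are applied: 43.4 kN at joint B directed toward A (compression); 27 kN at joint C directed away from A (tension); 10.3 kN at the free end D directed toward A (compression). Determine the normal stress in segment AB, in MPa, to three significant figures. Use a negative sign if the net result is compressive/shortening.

-10.4 MPa

Internal axial forces (sectioning from the free end, tension +): N_CD = -10.3 kN, N_BC = 16.7 kN, N_AB = -26.7 kN.
A_AB = 2570 mm².
σ_AB = N_AB/A_AB = -26700/2570 = -10.39 MPa.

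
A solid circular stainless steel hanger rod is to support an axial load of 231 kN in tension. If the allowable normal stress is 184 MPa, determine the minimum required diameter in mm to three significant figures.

40.0 mm

Required area A ≥ P/σ_allow = 231000/184 = 1255 mm².
For a solid circular section, d ≥ √(4A/π) = 39.98 mm.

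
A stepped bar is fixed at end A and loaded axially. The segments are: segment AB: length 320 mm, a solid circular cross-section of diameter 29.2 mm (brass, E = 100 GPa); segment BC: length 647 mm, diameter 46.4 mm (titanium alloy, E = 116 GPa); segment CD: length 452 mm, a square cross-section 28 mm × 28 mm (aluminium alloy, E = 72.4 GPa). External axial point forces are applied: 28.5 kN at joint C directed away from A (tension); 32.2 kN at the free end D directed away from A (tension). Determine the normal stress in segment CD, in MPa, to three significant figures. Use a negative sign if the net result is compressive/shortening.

Internal axial forces (sectioning from the free end, tension +): N_CD = 32.2 kN, N_BC = 60.7 kN, N_AB = 60.7 kN.
A_CD = 784 mm².
σ_CD = N_CD/A_CD = 32200/784 = 41.07 MPa.

41.1 MPa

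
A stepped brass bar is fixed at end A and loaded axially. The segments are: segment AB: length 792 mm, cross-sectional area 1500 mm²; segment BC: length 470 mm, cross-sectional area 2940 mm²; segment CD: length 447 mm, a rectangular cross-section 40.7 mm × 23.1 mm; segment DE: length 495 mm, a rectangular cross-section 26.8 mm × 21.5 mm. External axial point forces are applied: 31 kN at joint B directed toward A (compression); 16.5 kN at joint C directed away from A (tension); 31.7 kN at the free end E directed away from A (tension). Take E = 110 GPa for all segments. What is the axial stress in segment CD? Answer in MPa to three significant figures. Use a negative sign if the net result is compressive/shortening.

Internal axial forces (sectioning from the free end, tension +): N_DE = 31.7 kN, N_CD = 31.7 kN, N_BC = 48.2 kN, N_AB = 17.2 kN.
A_CD = 940.2 mm².
σ_CD = N_CD/A_CD = 31700/940.2 = 33.72 MPa.

33.7 MPa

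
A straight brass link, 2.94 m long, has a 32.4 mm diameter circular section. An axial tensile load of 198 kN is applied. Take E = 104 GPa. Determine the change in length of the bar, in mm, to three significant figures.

A = 824.5 mm².
δ_mech = NL/(AE) = 198000·2940/(824.5·104000) = 6.789 mm.

6.79 mm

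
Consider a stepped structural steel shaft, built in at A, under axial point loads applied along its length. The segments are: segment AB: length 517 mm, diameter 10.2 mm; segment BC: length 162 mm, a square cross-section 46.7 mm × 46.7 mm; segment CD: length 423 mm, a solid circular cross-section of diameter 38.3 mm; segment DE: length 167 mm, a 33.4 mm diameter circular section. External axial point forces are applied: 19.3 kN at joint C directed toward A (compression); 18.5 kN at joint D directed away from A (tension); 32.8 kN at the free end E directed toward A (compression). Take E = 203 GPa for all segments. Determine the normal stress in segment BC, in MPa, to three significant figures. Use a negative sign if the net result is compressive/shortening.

-15.4 MPa

Internal axial forces (sectioning from the free end, tension +): N_DE = -32.8 kN, N_CD = -14.3 kN, N_BC = -33.6 kN, N_AB = -33.6 kN.
A_BC = 2181 mm².
σ_BC = N_BC/A_BC = -33600/2181 = -15.41 MPa.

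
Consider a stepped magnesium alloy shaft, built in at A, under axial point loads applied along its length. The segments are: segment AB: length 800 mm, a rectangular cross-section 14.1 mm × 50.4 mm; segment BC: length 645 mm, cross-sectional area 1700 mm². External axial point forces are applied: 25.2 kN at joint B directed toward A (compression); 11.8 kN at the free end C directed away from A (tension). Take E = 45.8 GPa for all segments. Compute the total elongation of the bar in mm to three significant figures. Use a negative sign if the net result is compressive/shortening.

Internal axial forces (sectioning from the free end, tension +): N_BC = 11.8 kN, N_AB = -13.4 kN.
A_AB = 710.6 mm².
δ_AB = -13400·800/(710.6·45800) = -0.3294 mm
δ_BC = 11800·645/(1700·45800) = 0.09775 mm
δ = Σδ_i = -0.2316 mm.

-0.232 mm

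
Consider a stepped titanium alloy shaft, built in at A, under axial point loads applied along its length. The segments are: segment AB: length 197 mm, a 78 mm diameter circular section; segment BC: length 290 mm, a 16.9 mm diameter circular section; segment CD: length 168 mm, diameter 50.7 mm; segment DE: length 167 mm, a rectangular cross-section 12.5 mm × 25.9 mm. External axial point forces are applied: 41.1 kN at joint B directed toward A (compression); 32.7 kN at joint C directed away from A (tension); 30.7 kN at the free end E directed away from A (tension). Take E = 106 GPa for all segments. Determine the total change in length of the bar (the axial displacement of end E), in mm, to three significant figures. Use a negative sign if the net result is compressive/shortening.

0.955 mm

Internal axial forces (sectioning from the free end, tension +): N_DE = 30.7 kN, N_CD = 30.7 kN, N_BC = 63.4 kN, N_AB = 22.3 kN.
A_AB = 4778 mm².
A_BC = 224.3 mm².
A_CD = 2019 mm².
A_DE = 323.8 mm².
δ_AB = 22300·197/(4778·106000) = 0.008673 mm
δ_BC = 63400·290/(224.3·106000) = 0.7732 mm
δ_CD = 30700·168/(2019·106000) = 0.0241 mm
δ_DE = 30700·167/(323.8·106000) = 0.1494 mm
δ = Σδ_i = 0.9554 mm.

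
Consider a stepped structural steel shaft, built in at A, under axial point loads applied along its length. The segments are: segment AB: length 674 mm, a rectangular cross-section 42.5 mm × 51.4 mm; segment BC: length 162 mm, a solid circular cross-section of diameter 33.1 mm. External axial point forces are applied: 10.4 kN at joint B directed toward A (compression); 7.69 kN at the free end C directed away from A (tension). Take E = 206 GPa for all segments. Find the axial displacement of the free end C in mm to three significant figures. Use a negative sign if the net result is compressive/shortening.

0.00297 mm

Internal axial forces (sectioning from the free end, tension +): N_BC = 7.69 kN, N_AB = -2.71 kN.
A_AB = 2184 mm².
A_BC = 860.5 mm².
δ_AB = -2710·674/(2184·206000) = -0.004059 mm
δ_BC = 7690·162/(860.5·206000) = 0.007028 mm
δ = Σδ_i = 0.002969 mm.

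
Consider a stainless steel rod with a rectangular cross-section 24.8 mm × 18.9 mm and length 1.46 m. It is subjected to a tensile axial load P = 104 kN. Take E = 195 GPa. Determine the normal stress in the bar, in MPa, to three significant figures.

A = 468.7 mm².
σ = N/A = 104000/468.7 = 221.9 MPa.

222 MPa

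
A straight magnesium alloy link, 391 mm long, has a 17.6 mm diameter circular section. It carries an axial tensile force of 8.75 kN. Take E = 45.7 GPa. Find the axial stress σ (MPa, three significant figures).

36.0 MPa

A = 243.3 mm².
σ = N/A = 8750/243.3 = 35.97 MPa.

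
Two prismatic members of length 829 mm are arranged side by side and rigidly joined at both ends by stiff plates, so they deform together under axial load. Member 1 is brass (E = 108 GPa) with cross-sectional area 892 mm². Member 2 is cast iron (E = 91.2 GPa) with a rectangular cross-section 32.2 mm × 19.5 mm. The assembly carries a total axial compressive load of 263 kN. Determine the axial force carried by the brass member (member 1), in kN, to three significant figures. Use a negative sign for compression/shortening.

-165 kN

A_2 = 627.9 mm².
Equal strain + equilibrium ⇒ each member carries load in proportion to AE: A₁E₁ = 96340000 N, A₂E₂ = 57260000 N, ΣAE = 153600000 N.
F₁ = P·A₁E₁/ΣAE = -263000·96340000/153600000 = -164900 N.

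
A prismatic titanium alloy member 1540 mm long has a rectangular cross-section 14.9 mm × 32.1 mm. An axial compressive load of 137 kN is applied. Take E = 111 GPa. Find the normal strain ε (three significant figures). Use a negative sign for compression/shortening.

A = 478.3 mm².
σ = N/A = -286.4 MPa; ε = σ/E = -286.4/111000 = -2.581e-03.

-0.00258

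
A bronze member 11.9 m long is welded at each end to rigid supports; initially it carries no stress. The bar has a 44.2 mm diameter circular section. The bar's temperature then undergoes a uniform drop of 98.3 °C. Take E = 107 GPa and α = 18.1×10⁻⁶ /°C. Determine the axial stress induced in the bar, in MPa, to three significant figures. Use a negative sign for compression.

Free thermal expansion αLΔT = 18.1e-6 · 11900 · -98.3 = -21.17 mm.
The walls impose strain ε = −(-21.17)/11900 = 1.7792e-03; σ = Eε = 107000 · 1.7792e-03 = 190.4 MPa.

190 MPa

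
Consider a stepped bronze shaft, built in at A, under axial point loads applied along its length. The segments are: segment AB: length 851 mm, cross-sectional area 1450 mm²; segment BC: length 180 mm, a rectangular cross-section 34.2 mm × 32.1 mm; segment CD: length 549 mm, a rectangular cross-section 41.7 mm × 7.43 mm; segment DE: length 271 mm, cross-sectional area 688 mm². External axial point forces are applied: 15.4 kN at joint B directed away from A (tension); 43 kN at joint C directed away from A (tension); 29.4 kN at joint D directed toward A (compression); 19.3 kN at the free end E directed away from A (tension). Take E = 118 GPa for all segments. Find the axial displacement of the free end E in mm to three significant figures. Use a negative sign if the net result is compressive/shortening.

0.199 mm

Internal axial forces (sectioning from the free end, tension +): N_DE = 19.3 kN, N_CD = -10.1 kN, N_BC = 32.9 kN, N_AB = 48.3 kN.
A_BC = 1098 mm².
A_CD = 309.8 mm².
δ_AB = 48300·851/(1450·118000) = 0.2402 mm
δ_BC = 32900·180/(1098·118000) = 0.04571 mm
δ_CD = -10100·549/(309.8·118000) = -0.1517 mm
δ_DE = 19300·271/(688·118000) = 0.06443 mm
δ = Σδ_i = 0.1987 mm.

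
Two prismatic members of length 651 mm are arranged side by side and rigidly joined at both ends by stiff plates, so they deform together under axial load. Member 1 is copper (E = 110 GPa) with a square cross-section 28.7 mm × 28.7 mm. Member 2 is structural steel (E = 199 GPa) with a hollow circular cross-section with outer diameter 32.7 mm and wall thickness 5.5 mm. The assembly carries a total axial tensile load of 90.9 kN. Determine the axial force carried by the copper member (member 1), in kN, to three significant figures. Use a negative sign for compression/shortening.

A_1 = 823.7 mm².
A_2 = 470 mm².
Equal strain + equilibrium ⇒ each member carries load in proportion to AE: A₁E₁ = 90610000 N, A₂E₂ = 93530000 N, ΣAE = 184100000 N.
F₁ = P·A₁E₁/ΣAE = 90900·90610000/184100000 = 44730 N.

44.7 kN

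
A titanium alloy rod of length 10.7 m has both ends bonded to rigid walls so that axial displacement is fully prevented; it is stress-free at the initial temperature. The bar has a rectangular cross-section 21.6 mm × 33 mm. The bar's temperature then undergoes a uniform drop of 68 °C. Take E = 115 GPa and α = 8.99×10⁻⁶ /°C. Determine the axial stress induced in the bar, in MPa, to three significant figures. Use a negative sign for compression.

70.3 MPa

Free thermal expansion αLΔT = 8.99e-6 · 10700 · -68 = -6.541 mm.
The walls impose strain ε = −(-6.541)/10700 = 6.1132e-04; σ = Eε = 115000 · 6.1132e-04 = 70.3 MPa.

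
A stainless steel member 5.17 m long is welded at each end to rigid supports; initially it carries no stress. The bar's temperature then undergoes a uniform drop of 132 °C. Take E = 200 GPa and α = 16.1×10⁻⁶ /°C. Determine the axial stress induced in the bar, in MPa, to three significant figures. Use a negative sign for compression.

425 MPa

Free thermal expansion αLΔT = 16.1e-6 · 5170 · -132 = -10.99 mm.
The walls impose strain ε = −(-10.99)/5170 = 2.1252e-03; σ = Eε = 200000 · 2.1252e-03 = 425 MPa.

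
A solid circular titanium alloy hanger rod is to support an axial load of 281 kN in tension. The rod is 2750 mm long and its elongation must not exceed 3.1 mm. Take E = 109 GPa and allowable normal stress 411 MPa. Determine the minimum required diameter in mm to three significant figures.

Required area A ≥ P/σ_allow = 281000/411 = 683.7 mm².
For a solid circular section, d ≥ √(4A/π) = 29.5 mm.
Elongation limit: A ≥ PL/(Eδ_allow) = 281000·2750/(109000·3.1) = 2287 mm² ⇒ d ≥ 53.96 mm.
The elongation limit governs.

54.0 mm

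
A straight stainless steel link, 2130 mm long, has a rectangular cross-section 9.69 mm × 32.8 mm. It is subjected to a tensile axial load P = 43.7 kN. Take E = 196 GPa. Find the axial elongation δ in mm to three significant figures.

A = 317.8 mm².
δ_mech = NL/(AE) = 43700·2130/(317.8·196000) = 1.494 mm.

1.49 mm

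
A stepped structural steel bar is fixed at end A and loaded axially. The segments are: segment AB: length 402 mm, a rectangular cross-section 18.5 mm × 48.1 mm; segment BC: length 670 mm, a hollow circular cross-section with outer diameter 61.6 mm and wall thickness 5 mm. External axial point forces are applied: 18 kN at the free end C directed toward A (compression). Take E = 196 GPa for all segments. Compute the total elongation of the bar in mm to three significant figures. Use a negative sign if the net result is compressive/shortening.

-0.111 mm

Internal axial forces (sectioning from the free end, tension +): N_BC = -18 kN, N_AB = -18 kN.
A_AB = 889.9 mm².
A_BC = 889.1 mm².
δ_AB = -18000·402/(889.9·196000) = -0.04149 mm
δ_BC = -18000·670/(889.1·196000) = -0.06921 mm
δ = Σδ_i = -0.1107 mm.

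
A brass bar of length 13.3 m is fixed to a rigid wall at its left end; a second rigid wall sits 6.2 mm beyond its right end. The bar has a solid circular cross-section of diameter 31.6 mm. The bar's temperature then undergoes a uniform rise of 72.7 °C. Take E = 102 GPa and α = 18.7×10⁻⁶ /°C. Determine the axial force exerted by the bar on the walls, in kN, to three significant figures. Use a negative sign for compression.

Free thermal expansion αLΔT = 18.7e-6 · 13300 · 72.7 = 18.08 mm.
The walls engage after the gap closes; constrained expansion = 18.08 − 6.2 = 11.88 mm.
The walls impose strain ε = −(11.88)/13300 = -8.9332e-04; σ = Eε = 102000 · -8.9332e-04 = -91.12 MPa.
Wall reaction R = σ·A = -91.12·784.3 = -71460 N = -71.46 kN.

-71.5 kN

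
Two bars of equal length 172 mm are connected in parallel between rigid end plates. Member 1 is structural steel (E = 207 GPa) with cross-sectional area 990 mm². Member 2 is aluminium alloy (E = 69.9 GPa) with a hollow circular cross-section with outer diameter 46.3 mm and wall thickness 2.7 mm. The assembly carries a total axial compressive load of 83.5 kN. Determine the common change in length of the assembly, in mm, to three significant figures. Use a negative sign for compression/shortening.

A_2 = 369.8 mm².
Equal strain + equilibrium ⇒ each member carries load in proportion to AE: A₁E₁ = 204900000 N, A₂E₂ = 25850000 N, ΣAE = 230800000 N.
δ = PL/ΣAE = -83500·172/230800000 = -0.06223 mm.

-0.0622 mm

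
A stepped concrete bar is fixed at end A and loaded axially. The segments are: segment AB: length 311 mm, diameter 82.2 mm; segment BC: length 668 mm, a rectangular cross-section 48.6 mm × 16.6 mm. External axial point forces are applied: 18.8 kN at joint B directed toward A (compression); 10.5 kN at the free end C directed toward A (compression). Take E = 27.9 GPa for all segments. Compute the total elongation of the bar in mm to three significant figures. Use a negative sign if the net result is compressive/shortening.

-0.373 mm

Internal axial forces (sectioning from the free end, tension +): N_BC = -10.5 kN, N_AB = -29.3 kN.
A_AB = 5307 mm².
A_BC = 806.8 mm².
δ_AB = -29300·311/(5307·27900) = -0.06154 mm
δ_BC = -10500·668/(806.8·27900) = -0.3116 mm
δ = Σδ_i = -0.3732 mm.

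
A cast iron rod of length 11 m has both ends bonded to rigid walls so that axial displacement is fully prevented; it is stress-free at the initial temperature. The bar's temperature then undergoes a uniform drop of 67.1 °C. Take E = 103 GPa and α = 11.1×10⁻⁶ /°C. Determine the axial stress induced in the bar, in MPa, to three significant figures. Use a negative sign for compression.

76.7 MPa

Free thermal expansion αLΔT = 11.1e-6 · 11000 · -67.1 = -8.193 mm.
The walls impose strain ε = −(-8.193)/11000 = 7.4481e-04; σ = Eε = 103000 · 7.4481e-04 = 76.72 MPa.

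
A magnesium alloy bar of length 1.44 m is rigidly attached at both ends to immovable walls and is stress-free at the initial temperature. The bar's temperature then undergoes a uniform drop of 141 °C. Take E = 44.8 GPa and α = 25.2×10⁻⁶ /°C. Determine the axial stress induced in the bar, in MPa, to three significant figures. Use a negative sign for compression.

159 MPa

Free thermal expansion αLΔT = 25.2e-6 · 1440 · -141 = -5.117 mm.
The walls impose strain ε = −(-5.117)/1440 = 3.5532e-03; σ = Eε = 44800 · 3.5532e-03 = 159.2 MPa.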